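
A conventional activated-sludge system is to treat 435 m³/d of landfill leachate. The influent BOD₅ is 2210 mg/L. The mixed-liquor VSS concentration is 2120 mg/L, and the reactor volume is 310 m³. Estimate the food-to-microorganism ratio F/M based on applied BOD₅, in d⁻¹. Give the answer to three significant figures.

F/M ≈ 1.46 d⁻¹

F/M = applied load / biomass = Q·S₀/(V·X) = 435 × 2210 / (310.0 × 2120) = 1.463 d⁻¹.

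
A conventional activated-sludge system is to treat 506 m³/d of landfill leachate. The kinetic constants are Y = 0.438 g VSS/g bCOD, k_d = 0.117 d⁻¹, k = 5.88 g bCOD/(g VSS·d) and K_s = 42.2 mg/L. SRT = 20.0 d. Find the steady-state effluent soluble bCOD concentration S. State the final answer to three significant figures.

S ≈ 2.93 mg/L

Effluent substrate depends only on kinetics and SRT: S = K_s(1 + k_d θ_c) / [θ_c(Yk − k_d) − 1] = 42.2 × (1 + 0.117 × 20.0) / [20.0 × (0.438 × 5.88 − 0.117) − 1] = 140.9 / 48.17 = 2.926 mg/L.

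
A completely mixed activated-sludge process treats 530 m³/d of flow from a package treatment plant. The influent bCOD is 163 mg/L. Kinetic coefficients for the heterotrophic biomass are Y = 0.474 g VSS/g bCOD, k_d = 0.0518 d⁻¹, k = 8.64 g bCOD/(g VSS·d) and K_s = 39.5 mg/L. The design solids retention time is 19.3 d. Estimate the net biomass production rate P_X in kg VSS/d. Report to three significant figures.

P_X ≈ 20.3 kg VSS/d

From the Monod/SRT balance for a CMAS, S = K_s·(1+k_d θ_c)/[θ_c·(Y k − k_d) − 1] = 39.5 × (1 + 0.0518 × 19.3) / [19.3 × (0.474 × 8.64 − 0.0518) − 1] = 78.99 / 77.04 = 1.025 mg/L.
Correct the yield for decay: Y_obs = Y/(1 + k_d θ_c) = 0.474 / (1 + 0.0518 × 19.3) = 0.474 / 2.000 = 0.2370.
Mass of bCOD removed per day: Q(S₀ − S) = 530 × 162.0 g/m³ = 85.84 kg/d.
So the net sludge growth is P_X = 0.2370 × 85.84 = 20.35 kg VSS/d.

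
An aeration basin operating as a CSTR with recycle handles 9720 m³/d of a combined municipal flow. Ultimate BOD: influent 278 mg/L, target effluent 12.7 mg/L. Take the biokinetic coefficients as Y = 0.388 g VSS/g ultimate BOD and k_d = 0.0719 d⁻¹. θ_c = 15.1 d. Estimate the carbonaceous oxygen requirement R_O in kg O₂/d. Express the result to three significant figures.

R_O ≈ 1900 kg O₂/d

Y_obs = Y / (1 + k_d θ_c) = 0.388 / (1 + 0.0719 × 15.1) = 0.388 / 2.086 = 0.1860.
Substrate removed = Q·(S₀ − S) = 9720 m³/d × (278 − 12.7) g/m³ = 2.58×10^6 g/d = 2579 kg/d.
P_X = Y_obs·Q·(S₀ − S) = 0.1860 × 2579 = 479.7 kg VSS/d.
Carbonaceous O₂ demand = substrate oxidised − cell-mass equivalent = 2579 − 1.42 × 479.7 = 1898 kg O₂/d.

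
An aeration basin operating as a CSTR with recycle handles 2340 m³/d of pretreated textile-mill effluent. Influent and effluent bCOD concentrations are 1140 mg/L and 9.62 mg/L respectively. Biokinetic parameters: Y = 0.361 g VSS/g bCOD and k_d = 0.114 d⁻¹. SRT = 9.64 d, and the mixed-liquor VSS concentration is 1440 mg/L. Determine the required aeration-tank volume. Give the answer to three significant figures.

Rearranging the biomass balance for a CMAS with decay, V = Y·Q·ΔS·θ_c / [X·(1+k_d θ_c)] = 0.361 × 2340 × (1140 − 9.62) × 9.64 / [1440 × (1 + 0.114 × 9.64)] = 9.21×10^6 / 3023 = 3045 m³.

V ≈ 3050 m³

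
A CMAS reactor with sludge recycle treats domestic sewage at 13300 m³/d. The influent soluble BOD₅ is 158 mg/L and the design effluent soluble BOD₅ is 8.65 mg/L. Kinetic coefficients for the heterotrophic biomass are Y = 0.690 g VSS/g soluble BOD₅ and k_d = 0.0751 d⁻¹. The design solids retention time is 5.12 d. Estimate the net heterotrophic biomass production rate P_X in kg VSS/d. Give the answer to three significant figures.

Observed yield with endogenous decay: Y_obs = Y / (1 + k_d·θ_c) = 0.690 / (1 + 0.0751 × 5.12) = 0.690 / 1.385 = 0.4984 g VSS/g soluble BOD₅.
Q·(S₀ − S) = 13300 × (158 − 8.65) × 10⁻³ = 1986 kg/d removed.
Net biomass production P_X = Y_obs × Q·(S₀ − S) = 0.4984 × 1986 = 989.9 kg VSS/d.

P_X ≈ 990 kg VSS/d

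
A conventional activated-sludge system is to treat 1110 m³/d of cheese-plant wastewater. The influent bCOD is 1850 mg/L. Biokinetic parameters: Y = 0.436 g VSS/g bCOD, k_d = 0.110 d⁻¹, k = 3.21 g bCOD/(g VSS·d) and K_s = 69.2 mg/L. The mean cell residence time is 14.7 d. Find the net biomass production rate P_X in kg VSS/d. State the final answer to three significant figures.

P_X ≈ 340 kg VSS/d

From the Monod/SRT balance for a CMAS, S = K_s·(1+k_d θ_c)/[θ_c·(Y k − k_d) − 1] = 69.2 × (1 + 0.110 × 14.7) / [14.7 × (0.436 × 3.21 − 0.110) − 1] = 181.1 / 17.96 = 10.09 mg/L.
Correct the yield for decay: Y_obs = Y/(1 + k_d θ_c) = 0.436 / (1 + 0.110 × 14.7) = 0.436 / 2.617 = 0.1666.
Mass of bCOD removed per day: Q(S₀ − S) = 1110 × 1840 g/m³ = 2042 kg/d.
P_X = Y_obs · Q(S₀ − S) = 0.1666 × 2042 = 340.3 kg VSS/d.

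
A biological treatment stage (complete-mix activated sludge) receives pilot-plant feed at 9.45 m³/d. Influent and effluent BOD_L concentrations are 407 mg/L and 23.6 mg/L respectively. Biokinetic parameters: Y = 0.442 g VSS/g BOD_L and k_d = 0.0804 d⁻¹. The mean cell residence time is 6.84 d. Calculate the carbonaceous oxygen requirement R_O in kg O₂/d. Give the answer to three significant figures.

R_O ≈ 2.16 kg O₂/d

The observed yield is Y_obs = Y/(1 + k_d·θ_c) = 0.442 / (1 + 0.0804 × 6.84) = 0.442 / 1.550 = 0.2852 g VSS per g BOD_L removed.
ΔS = 407 − 23.6 = 383.4 mg/L, so the substrate removal rate is 9.45 × 383.4/1000 = 3.623 kg BOD_L/d.
Biomass synthesised: P_X = Y_obs × 3.623 = 1.033 kg VSS/d.
Carbonaceous O₂ demand = substrate oxidised − cell-mass equivalent = 3.623 − 1.42 × 1.033 = 2.156 kg O₂/d.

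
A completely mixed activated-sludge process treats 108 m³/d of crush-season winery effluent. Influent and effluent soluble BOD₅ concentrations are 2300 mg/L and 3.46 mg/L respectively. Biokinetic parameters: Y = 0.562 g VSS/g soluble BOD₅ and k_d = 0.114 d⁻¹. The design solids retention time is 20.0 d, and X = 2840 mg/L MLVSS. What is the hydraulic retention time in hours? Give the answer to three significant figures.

From the SRT design equation V = Y Q (S₀−S) θ_c / [X (1 + k_d θ_c)] = 0.562 × 108 × (2300 − 3.46) × 20.0 / [2840 × (1 + 0.114 × 20.0)] = 2.79×10^6 / 9315 = 299.3 m³.
τ = V/Q = 299.3/108 = 2.771 d, or 66.51 h.

τ ≈ 66.5 h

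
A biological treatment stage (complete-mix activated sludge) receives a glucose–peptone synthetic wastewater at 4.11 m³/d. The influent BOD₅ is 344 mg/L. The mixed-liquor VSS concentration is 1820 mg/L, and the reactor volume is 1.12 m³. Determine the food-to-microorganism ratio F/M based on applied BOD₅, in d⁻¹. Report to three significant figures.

F/M ≈ 0.694 d⁻¹

F/M = Q·S₀ / (V·X) = 4.11 × 344 / (1.120 × 1820) = 0.6936 g BOD₅·(g VSS·d)⁻¹.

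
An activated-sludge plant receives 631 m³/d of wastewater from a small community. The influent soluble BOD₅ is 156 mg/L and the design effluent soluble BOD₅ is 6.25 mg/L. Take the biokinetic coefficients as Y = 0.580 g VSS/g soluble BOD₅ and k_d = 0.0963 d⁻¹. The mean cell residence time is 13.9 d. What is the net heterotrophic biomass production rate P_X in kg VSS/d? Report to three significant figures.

The observed yield is Y_obs = Y/(1 + k_d·θ_c) = 0.580 / (1 + 0.0963 × 13.9) = 0.580 / 2.339 = 0.2480 g VSS per g soluble BOD₅ removed.
Q·(S₀ − S) = 631 × (156 − 6.25) × 10⁻³ = 94.49 kg/d removed.
So the net sludge growth is P_X = 0.2480 × 94.49 = 23.44 kg VSS/d.

P_X ≈ 23.4 kg VSS/d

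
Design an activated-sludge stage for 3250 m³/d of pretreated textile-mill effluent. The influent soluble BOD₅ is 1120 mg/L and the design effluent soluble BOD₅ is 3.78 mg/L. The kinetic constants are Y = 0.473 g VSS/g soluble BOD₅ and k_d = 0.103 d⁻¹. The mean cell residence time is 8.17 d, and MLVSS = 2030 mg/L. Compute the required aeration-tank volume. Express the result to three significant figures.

Rearranging the biomass balance for a CMAS with decay, V = Y·Q·ΔS·θ_c / [X·(1+k_d θ_c)] = 0.473 × 3250 × (1120 − 3.78) × 8.17 / [2030 × (1 + 0.103 × 8.17)] = 1.4×10^7 / 3738 = 3750 m³.

V ≈ 3750 m³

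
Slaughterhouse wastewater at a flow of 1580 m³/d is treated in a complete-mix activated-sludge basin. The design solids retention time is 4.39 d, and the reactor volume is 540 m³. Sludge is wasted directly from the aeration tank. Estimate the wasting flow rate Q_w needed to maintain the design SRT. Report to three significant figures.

For wasting at MLVSS concentration, Q_w = V/θ_c = 540.0/4.39 = 123.0 m³/d.

Q_w ≈ 123 m³/d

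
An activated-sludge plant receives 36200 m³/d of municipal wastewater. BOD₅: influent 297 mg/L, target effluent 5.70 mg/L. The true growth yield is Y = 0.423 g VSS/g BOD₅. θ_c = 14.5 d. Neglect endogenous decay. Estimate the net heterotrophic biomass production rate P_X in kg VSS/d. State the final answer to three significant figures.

P_X ≈ 4460 kg VSS/d

No decay correction is needed, so Y_obs = Y = 0.423.
Mass of BOD₅ removed per day: Q(S₀ − S) = 36200 × 291.3 g/m³ = 10545 kg/d.
Net biomass production P_X = Y_obs × Q·(S₀ − S) = 0.4230 × 10545 = 4461 kg VSS/d.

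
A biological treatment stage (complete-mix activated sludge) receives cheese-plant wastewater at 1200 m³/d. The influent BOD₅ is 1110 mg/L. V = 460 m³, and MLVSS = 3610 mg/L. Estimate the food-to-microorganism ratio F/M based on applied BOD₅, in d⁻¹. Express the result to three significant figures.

F/M ≈ 0.802 d⁻¹

F/M = applied load / biomass = Q·S₀/(V·X) = 1200 × 1110 / (460.0 × 3610) = 0.8021 d⁻¹.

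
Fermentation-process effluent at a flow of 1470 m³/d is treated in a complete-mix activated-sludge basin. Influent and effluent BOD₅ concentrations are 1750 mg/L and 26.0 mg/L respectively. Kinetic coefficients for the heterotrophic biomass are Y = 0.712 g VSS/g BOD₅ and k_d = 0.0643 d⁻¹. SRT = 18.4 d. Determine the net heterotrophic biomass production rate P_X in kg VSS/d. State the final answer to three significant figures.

Observed yield with endogenous decay: Y_obs = Y / (1 + k_d·θ_c) = 0.712 / (1 + 0.0643 × 18.4) = 0.712 / 2.183 = 0.3261 g VSS/g BOD₅.
Mass of BOD₅ removed per day: Q(S₀ − S) = 1470 × 1724 g/m³ = 2534 kg/d.
Net biomass production P_X = Y_obs × Q·(S₀ − S) = 0.3261 × 2534 = 826.5 kg VSS/d.

P_X ≈ 827 kg VSS/d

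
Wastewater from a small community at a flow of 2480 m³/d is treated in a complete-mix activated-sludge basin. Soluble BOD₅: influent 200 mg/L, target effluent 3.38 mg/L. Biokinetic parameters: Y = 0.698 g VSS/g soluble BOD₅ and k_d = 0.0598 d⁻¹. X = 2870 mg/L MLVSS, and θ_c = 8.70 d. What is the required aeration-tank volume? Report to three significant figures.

V ≈ 679 m³

Steady-state biomass mass balance: V·X·(1 + k_d·θ_c) = Y·Q·(S₀ − S)·θ_c, so V = 0.698 × 2480 × (200 − 3.38) × 8.70 / [2870 × (1 + 0.0598 × 8.70)] = 2.96×10^6 / 4363 = 678.7 m³.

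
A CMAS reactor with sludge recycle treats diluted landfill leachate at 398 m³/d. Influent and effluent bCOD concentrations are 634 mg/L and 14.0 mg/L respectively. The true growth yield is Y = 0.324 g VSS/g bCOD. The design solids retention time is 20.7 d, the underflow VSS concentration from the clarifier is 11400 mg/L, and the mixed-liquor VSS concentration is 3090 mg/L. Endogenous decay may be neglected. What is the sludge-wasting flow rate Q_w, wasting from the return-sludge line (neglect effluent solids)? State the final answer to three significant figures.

V·X = Y·Q·ΔS·θ_c gives V = 0.324 × 398 × (634 − 14.0) × 20.7 / 3090 = 535.6 m³.
Q_w = (V·X)/(θ_c X_r) = 535.6 × 3090 / (20.7 × 11400) = 7.013 m³/d.

Q_w ≈ 7.01 m³/d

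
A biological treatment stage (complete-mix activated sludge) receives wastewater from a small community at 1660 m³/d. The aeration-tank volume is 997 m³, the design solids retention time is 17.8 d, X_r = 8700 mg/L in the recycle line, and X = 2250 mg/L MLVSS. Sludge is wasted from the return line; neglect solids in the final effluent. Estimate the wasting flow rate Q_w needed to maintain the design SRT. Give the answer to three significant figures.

Q_w ≈ 14.5 m³/d

Wasting from the return line (neglecting effluent solids): Q_w = V·X / (θ_c·X_r) = 997.0 × 2250 / (17.8 × 8700) = 14.49 m³/d.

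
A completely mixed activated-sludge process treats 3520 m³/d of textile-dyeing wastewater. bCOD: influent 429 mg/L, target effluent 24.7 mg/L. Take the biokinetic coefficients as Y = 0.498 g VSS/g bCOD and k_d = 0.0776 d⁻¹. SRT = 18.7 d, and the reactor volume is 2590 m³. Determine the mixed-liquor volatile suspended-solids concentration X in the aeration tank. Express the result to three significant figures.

X ≈ 2090 mg/L

From V·X·(1 + k_d·θ_c) = Y·Q·(S₀ − S)·θ_c: X = 0.498 × 3520 × (429 − 24.7) × 18.7 / [2590 × (1 + 0.0776 × 18.7)] = 2088 mg/L.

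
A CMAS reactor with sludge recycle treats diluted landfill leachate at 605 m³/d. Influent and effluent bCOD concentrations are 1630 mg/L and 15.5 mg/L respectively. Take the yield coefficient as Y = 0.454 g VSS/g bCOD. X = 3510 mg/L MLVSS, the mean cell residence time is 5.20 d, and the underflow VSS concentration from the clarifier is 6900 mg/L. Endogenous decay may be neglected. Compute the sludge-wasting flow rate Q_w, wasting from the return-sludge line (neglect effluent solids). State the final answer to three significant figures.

V·X = Y·Q·ΔS·θ_c gives V = 0.454 × 605 × (1630 − 15.5) × 5.20 / 3510 = 657.0 m³.
θ_c = V·X/(Q_w·X_r) when wasting from the recycle, so Q_w = V·X/(θ_c·X_r) = 657.0 × 3510 / (5.20 × 6900) = 64.27 m³/d.

Q_w ≈ 64.3 m³/d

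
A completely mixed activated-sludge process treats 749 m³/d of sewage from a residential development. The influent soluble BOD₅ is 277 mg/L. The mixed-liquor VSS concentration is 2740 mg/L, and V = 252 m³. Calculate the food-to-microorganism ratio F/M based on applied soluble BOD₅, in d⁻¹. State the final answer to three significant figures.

F/M ≈ 0.300 d⁻¹

F/M = Q·S₀ / (V·X) = 749 × 277 / (252.0 × 2740) = 0.3005 g soluble BOD₅·(g VSS·d)⁻¹.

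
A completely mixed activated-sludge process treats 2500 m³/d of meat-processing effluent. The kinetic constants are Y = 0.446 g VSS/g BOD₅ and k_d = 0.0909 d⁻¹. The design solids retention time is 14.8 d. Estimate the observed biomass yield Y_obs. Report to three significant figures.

Y_obs ≈ 0.190 g VSS/g BOD₅

The observed yield is Y_obs = Y/(1 + k_d·θ_c) = 0.446 / (1 + 0.0909 × 14.8) = 0.446 / 2.345 = 0.1902 g VSS per g BOD₅ removed.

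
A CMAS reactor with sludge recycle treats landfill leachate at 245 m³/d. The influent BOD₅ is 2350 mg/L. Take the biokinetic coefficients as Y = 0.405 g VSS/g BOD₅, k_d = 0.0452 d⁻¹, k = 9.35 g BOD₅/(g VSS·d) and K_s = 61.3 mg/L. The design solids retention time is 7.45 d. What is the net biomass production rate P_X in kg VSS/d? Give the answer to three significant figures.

From the Monod/SRT balance for a CMAS, S = K_s·(1+k_d θ_c)/[θ_c·(Y k − k_d) − 1] = 61.3 × (1 + 0.0452 × 7.45) / [7.45 × (0.405 × 9.35 − 0.0452) − 1] = 81.94 / 26.87 = 3.049 mg/L.
Correct the yield for decay: Y_obs = Y/(1 + k_d θ_c) = 0.405 / (1 + 0.0452 × 7.45) = 0.405 / 1.337 = 0.3030.
Q·(S₀ − S) = 245 × (2350 − 3.05) × 10⁻³ = 575.0 kg/d removed.
P_X = Y_obs · Q(S₀ − S) = 0.3030 × 575.0 = 174.2 kg VSS/d.

P_X ≈ 174 kg VSS/d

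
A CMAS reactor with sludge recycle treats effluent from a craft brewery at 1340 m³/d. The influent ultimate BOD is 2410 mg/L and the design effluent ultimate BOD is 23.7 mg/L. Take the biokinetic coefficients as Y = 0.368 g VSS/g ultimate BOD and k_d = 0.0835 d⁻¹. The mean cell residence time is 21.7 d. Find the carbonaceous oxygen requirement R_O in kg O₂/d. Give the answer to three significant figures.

Correct the yield for decay: Y_obs = Y/(1 + k_d θ_c) = 0.368 / (1 + 0.0835 × 21.7) = 0.368 / 2.812 = 0.1309.
Substrate removed = Q·(S₀ − S) = 1340 m³/d × (2410 − 23.7) g/m³ = 3.2×10^6 g/d = 3198 kg/d.
Biomass synthesised: P_X = Y_obs × 3198 = 418.5 kg VSS/d.
R_O = Q·(S₀ − S) − 1.42·P_X = 3198 − 1.42 × 418.5 = 2603 kg O₂/d.

R_O ≈ 2600 kg O₂/d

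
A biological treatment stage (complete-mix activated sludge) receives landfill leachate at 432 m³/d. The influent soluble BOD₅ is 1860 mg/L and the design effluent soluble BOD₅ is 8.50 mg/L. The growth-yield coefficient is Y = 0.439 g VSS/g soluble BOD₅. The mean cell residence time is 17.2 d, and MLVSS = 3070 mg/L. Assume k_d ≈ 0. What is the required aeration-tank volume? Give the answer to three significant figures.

V ≈ 1970 m³

Biomass mass balance (decay neglected): V·X = Y·Q·(S₀ − S)·θ_c, so V = 0.439 × 432 × (1860 − 8.50) × 17.2 / 3070 = 1967 m³.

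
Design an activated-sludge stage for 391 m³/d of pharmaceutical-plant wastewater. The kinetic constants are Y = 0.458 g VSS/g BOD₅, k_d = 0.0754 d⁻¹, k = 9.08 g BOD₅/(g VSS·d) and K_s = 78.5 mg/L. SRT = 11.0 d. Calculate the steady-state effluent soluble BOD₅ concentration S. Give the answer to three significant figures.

From the Monod/SRT balance for a CMAS, S = K_s·(1+k_d θ_c)/[θ_c·(Y k − k_d) − 1] = 78.5 × (1 + 0.0754 × 11.0) / [11.0 × (0.458 × 9.08 − 0.0754) − 1] = 143.6 / 43.92 = 3.270 mg/L.

S ≈ 3.27 mg/L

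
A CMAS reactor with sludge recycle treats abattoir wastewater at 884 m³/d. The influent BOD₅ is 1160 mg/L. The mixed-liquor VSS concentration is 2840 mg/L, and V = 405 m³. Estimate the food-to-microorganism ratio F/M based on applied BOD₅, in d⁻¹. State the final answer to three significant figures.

Food-to-microorganism ratio F/M = Q S₀ / (V X) = 884 × 1160 / (405.0 × 2840) = 0.8915 d⁻¹.

F/M ≈ 0.892 d⁻¹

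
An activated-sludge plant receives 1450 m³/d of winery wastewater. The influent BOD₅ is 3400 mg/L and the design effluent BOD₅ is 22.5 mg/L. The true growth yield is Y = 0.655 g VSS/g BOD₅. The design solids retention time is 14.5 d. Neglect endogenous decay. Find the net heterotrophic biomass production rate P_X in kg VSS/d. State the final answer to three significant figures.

No decay correction is needed, so Y_obs = Y = 0.655.
ΔS = 3400 − 22.5 = 3378 mg/L, so the substrate removal rate is 1450 × 3378/1000 = 4897 kg BOD₅/d.
So the net sludge growth is P_X = 0.6550 × 4897 = 3208 kg VSS/d.

P_X ≈ 3210 kg VSS/d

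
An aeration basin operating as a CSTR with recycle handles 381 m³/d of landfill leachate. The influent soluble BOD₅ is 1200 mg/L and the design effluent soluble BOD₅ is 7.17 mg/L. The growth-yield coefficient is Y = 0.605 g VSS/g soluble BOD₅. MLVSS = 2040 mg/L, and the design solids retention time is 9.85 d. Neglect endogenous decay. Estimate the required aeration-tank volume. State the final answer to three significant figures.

V ≈ 1330 m³

Biomass mass balance (decay neglected): V·X = Y·Q·(S₀ − S)·θ_c, so V = 0.605 × 381 × (1200 − 7.17) × 9.85 / 2040 = 1328 m³.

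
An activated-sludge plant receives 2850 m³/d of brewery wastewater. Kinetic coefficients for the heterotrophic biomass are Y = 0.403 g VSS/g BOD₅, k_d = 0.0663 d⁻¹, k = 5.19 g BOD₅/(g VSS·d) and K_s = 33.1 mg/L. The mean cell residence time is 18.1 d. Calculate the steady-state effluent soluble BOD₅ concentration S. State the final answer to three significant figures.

S ≈ 2.04 mg/L

For a completely mixed reactor with recycle the Lawrence–McCarty relation gives S = K_s·(1 + k_d·θ_c) / [θ_c·(Y·k − k_d) − 1] = 33.1 × (1 + 0.0663 × 18.1) / [18.1 × (0.403 × 5.19 − 0.0663) − 1] = 72.82 / 35.66 = 2.042 mg/L.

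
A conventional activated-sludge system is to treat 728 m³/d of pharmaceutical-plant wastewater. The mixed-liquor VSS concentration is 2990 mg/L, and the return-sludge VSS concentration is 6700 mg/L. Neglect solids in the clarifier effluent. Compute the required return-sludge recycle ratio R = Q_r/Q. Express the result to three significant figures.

Solids balance on the clarifier gives (1+R)X = R·X_r, so R = X/(X_r − X) = 2990 / (6700 − 2990) = 0.8059.

R ≈ 0.806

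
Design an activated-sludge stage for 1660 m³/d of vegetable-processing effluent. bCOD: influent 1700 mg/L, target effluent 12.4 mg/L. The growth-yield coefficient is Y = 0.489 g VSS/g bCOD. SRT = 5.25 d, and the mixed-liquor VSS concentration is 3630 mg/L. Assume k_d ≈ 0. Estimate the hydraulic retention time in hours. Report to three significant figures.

V·X = Y·Q·ΔS·θ_c gives V = 0.489 × 1660 × (1700 − 12.4) × 5.25 / 3630 = 1981 m³.
HRT = V/Q = 1981 m³ / 1660 m³·d⁻¹ = 1.194 d × 24 = 28.64 h.

τ ≈ 28.6 h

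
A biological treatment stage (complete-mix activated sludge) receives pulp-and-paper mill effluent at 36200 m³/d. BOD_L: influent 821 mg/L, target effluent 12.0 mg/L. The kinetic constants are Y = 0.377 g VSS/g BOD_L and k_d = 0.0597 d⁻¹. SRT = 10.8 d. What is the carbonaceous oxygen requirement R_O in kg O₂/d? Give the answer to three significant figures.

R_O ≈ 19800 kg O₂/d

Correct the yield for decay: Y_obs = Y/(1 + k_d θ_c) = 0.377 / (1 + 0.0597 × 10.8) = 0.377 / 1.645 = 0.2292.
Mass of BOD_L removed per day: Q(S₀ − S) = 36200 × 809.0 g/m³ = 29286 kg/d.
Net sludge production P_X = 0.2292 × 29286 = 6713 kg VSS/d.
Carbonaceous O₂ demand = substrate oxidised − cell-mass equivalent = 29286 − 1.42 × 6713 = 19754 kg O₂/d.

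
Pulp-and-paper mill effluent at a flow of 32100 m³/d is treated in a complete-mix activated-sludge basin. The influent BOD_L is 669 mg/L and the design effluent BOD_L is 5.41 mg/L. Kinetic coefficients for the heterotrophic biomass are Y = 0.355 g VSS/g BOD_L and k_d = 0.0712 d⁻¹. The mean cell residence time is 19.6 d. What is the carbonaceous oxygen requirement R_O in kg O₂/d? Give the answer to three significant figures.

R_O ≈ 16800 kg O₂/d

Correct the yield for decay: Y_obs = Y/(1 + k_d θ_c) = 0.355 / (1 + 0.0712 × 19.6) = 0.355 / 2.396 = 0.1482.
Mass of BOD_L removed per day: Q(S₀ − S) = 32100 × 663.6 g/m³ = 21301 kg/d.
Biomass synthesised: P_X = Y_obs × 21301 = 3157 kg VSS/d.
R_O = Q·(S₀ − S) − 1.42·P_X = 21301 − 1.42 × 3157 = 16819 kg O₂/d.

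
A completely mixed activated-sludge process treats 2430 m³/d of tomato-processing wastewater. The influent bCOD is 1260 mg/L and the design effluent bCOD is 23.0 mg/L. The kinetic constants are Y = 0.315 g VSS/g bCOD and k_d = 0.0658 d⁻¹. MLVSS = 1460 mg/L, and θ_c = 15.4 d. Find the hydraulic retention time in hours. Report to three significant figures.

From the SRT design equation V = Y Q (S₀−S) θ_c / [X (1 + k_d θ_c)] = 0.315 × 2430 × (1260 − 23.0) × 15.4 / [1460 × (1 + 0.0658 × 15.4)] = 1.46×10^7 / 2939 = 4961 m³.
HRT = V/Q = 4961 m³ / 2430 m³·d⁻¹ = 2.041 d × 24 = 48.99 h.

τ ≈ 49.0 h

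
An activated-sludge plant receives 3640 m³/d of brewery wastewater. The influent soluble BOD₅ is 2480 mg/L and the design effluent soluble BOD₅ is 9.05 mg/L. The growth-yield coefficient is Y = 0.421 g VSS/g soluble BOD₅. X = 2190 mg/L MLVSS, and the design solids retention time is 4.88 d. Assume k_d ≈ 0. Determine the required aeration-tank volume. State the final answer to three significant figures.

With k_d = 0 the design equation reduces to V = Y Q (S₀−S) θ_c / X = 0.421 × 3640 × (2480 − 9.05) × 4.88 / 2190 = 8438 m³.

V ≈ 8440 m³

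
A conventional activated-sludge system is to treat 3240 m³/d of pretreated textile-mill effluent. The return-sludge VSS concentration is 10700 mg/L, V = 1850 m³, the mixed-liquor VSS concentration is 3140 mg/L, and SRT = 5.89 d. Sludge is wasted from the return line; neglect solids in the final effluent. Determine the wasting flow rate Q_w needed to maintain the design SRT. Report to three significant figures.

Wasting from the return line (neglecting effluent solids): Q_w = V·X / (θ_c·X_r) = 1850 × 3140 / (5.89 × 10700) = 92.17 m³/d.

Q_w ≈ 92.2 m³/d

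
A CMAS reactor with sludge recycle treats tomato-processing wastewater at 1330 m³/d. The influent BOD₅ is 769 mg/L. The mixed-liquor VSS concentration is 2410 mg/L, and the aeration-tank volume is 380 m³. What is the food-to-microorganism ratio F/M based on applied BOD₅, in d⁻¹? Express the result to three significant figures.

F/M = applied load / biomass = Q·S₀/(V·X) = 1330 × 769 / (380.0 × 2410) = 1.117 d⁻¹.

F/M ≈ 1.12 d⁻¹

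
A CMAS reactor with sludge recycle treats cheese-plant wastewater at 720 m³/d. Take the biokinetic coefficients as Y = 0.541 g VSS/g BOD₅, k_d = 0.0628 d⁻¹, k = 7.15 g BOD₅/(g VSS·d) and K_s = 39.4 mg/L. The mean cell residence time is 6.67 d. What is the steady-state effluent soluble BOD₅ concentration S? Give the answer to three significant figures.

For a completely mixed reactor with recycle the Lawrence–McCarty relation gives S = K_s·(1 + k_d·θ_c) / [θ_c·(Y·k − k_d) − 1] = 39.4 × (1 + 0.0628 × 6.67) / [6.67 × (0.541 × 7.15 − 0.0628) − 1] = 55.90 / 24.38 = 2.293 mg/L.

S ≈ 2.29 mg/L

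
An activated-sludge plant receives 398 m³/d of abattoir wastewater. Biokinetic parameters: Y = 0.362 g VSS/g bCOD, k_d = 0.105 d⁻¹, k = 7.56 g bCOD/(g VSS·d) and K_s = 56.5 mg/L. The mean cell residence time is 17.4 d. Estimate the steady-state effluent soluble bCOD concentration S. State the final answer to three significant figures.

For a completely mixed reactor with recycle the Lawrence–McCarty relation gives S = K_s·(1 + k_d·θ_c) / [θ_c·(Y·k − k_d) − 1] = 56.5 × (1 + 0.105 × 17.4) / [17.4 × (0.362 × 7.56 − 0.105) − 1] = 159.7 / 44.79 = 3.566 mg/L.

S ≈ 3.57 mg/L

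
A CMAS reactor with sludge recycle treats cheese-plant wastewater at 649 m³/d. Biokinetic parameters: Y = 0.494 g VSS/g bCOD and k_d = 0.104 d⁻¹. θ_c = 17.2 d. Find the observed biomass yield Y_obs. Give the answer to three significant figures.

Correct the yield for decay: Y_obs = Y/(1 + k_d θ_c) = 0.494 / (1 + 0.104 × 17.2) = 0.494 / 2.789 = 0.1771.

Y_obs ≈ 0.177 g VSS/g bCOD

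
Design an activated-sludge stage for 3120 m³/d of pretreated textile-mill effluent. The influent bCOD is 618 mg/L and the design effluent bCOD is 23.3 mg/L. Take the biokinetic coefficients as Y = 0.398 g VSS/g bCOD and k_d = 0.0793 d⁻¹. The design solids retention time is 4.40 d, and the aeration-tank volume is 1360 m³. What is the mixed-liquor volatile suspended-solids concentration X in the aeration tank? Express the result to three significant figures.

X ≈ 1770 mg/L

From V·X·(1 + k_d·θ_c) = Y·Q·(S₀ − S)·θ_c: X = 0.398 × 3120 × (618 − 23.3) × 4.40 / [1360 × (1 + 0.0793 × 4.40)] = 1771 mg/L.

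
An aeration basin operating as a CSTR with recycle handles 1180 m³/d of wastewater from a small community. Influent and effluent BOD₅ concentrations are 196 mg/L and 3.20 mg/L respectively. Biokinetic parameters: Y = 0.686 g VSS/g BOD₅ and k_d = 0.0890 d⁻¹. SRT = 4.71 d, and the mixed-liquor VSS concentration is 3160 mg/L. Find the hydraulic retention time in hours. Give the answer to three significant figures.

Rearranging the biomass balance for a CMAS with decay, V = Y·Q·ΔS·θ_c / [X·(1+k_d θ_c)] = 0.686 × 1180 × (196 − 3.20) × 4.71 / [3160 × (1 + 0.0890 × 4.71)] = 7.35×10^5 / 4485 = 163.9 m³.
τ = V/Q = 163.9/1180 = 0.1389 d, or 3.334 h.

τ ≈ 3.33 h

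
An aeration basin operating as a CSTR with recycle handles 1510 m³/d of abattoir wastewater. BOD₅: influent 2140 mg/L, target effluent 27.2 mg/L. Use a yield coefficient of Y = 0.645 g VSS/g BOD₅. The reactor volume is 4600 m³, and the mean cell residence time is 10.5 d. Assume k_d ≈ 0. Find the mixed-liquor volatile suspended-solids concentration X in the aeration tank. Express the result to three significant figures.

X = Y·Q·ΔS·θ_c / V = 0.645 × 1510 × (2140 − 27.2) × 10.5 / 4600 = 4697 mg/L.

X ≈ 4700 mg/L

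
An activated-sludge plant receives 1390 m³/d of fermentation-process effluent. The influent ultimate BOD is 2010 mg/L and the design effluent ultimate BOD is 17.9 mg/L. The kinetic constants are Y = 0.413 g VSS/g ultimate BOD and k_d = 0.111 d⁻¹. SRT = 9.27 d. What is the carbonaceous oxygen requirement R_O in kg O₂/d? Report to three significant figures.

Y_obs = Y / (1 + k_d θ_c) = 0.413 / (1 + 0.111 × 9.27) = 0.413 / 2.029 = 0.2036.
Substrate removed = Q·(S₀ − S) = 1390 m³/d × (2010 − 17.9) g/m³ = 2.77×10^6 g/d = 2769 kg/d.
Net sludge production P_X = 0.2036 × 2769 = 563.6 kg VSS/d.
R_O = Q·(S₀ − S) − 1.42·P_X = 2769 − 1.42 × 563.6 = 1969 kg O₂/d.

R_O ≈ 1970 kg O₂/d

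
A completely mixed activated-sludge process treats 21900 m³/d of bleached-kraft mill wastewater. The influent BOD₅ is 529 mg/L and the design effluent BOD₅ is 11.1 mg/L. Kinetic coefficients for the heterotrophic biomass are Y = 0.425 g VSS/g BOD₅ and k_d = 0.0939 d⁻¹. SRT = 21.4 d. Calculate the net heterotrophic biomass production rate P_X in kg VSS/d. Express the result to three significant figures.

Observed yield with endogenous decay: Y_obs = Y / (1 + k_d·θ_c) = 0.425 / (1 + 0.0939 × 21.4) = 0.425 / 3.009 = 0.1412 g VSS/g BOD₅.
Substrate removed = Q·(S₀ − S) = 21900 m³/d × (529 − 11.1) g/m³ = 1.13×10^7 g/d = 11342 kg/d.
P_X = Y_obs · Q(S₀ − S) = 0.1412 × 11342 = 1602 kg VSS/d.

P_X ≈ 1600 kg VSS/d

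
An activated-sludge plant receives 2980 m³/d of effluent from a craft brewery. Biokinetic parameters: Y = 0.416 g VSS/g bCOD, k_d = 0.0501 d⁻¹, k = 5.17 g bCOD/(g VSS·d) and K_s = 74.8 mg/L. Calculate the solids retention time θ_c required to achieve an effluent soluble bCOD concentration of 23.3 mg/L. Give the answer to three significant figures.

θ_c ≈ 2.17 d

From 1/θ_c = Y·k·S/(K_s + S) − k_d: Y·k·S/(K_s+S) = 0.416 × 5.17 × 23.3 / (74.8 + 23.3) = 0.5108 d⁻¹.
1/θ_c = 0.5108 − 0.0501 = 0.4607 d⁻¹, so θ_c = 2.170 d.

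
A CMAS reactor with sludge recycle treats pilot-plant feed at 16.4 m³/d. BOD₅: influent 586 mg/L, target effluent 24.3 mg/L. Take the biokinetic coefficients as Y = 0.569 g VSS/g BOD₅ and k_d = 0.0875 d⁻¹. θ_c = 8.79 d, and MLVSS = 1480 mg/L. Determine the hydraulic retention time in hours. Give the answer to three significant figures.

From the SRT design equation V = Y Q (S₀−S) θ_c / [X (1 + k_d θ_c)] = 0.569 × 16.4 × (586 − 24.3) × 8.79 / [1480 × (1 + 0.0875 × 8.79)] = 4.61×10^4 / 2618 = 17.60 m³.
Hydraulic retention time τ = V/Q = 17.60 / 16.4 = 1.073 d = 25.75 h.

τ ≈ 25.8 h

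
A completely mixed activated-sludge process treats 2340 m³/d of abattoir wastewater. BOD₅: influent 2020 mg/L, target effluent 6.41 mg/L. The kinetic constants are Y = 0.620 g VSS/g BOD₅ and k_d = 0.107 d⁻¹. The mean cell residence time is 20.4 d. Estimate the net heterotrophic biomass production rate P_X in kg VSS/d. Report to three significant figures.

Observed yield with endogenous decay: Y_obs = Y / (1 + k_d·θ_c) = 0.620 / (1 + 0.107 × 20.4) = 0.620 / 3.183 = 0.1948 g VSS/g BOD₅.
Q·(S₀ − S) = 2340 × (2020 − 6.41) × 10⁻³ = 4712 kg/d removed.
Biomass produced: P_X = Y_obs·Q·ΔS = 0.1948 × 4712 ≈ 917.8 kg VSS/d.

P_X ≈ 918 kg VSS/d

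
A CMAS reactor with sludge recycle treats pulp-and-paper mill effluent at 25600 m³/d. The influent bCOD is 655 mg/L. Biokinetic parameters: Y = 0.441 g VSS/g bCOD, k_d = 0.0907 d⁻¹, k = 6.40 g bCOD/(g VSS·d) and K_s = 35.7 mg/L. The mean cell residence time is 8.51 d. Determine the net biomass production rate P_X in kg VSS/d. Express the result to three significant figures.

P_X ≈ 4160 kg VSS/d

For a completely mixed reactor with recycle the Lawrence–McCarty relation gives S = K_s·(1 + k_d·θ_c) / [θ_c·(Y·k − k_d) − 1] = 35.7 × (1 + 0.0907 × 8.51) / [8.51 × (0.441 × 6.40 − 0.0907) − 1] = 63.26 / 22.25 = 2.843 mg/L.
Observed yield with endogenous decay: Y_obs = Y / (1 + k_d·θ_c) = 0.441 / (1 + 0.0907 × 8.51) = 0.441 / 1.772 = 0.2489 g VSS/g bCOD.
Mass of bCOD removed per day: Q(S₀ − S) = 25600 × 652.2 g/m³ = 16695 kg/d.
So the net sludge growth is P_X = 0.2489 × 16695 = 4155 kg VSS/d.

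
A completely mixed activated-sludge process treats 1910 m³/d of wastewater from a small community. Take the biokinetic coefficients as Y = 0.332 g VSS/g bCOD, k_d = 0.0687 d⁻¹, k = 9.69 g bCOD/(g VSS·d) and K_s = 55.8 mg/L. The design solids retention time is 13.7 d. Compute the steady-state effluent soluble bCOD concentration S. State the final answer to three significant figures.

Effluent substrate depends only on kinetics and SRT: S = K_s(1 + k_d θ_c) / [θ_c(Yk − k_d) − 1] = 55.8 × (1 + 0.0687 × 13.7) / [13.7 × (0.332 × 9.69 − 0.0687) − 1] = 108.3 / 42.13 = 2.571 mg/L.

S ≈ 2.57 mg/L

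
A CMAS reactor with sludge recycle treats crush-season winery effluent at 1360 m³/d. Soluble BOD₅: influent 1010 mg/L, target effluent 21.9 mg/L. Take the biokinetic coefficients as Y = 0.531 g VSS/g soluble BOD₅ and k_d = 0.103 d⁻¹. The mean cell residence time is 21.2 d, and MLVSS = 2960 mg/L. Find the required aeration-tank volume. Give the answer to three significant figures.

V ≈ 1610 m³

From the SRT design equation V = Y Q (S₀−S) θ_c / [X (1 + k_d θ_c)] = 0.531 × 1360 × (1010 − 21.9) × 21.2 / [2960 × (1 + 0.103 × 21.2)] = 1.51×10^7 / 9423 = 1605 m³.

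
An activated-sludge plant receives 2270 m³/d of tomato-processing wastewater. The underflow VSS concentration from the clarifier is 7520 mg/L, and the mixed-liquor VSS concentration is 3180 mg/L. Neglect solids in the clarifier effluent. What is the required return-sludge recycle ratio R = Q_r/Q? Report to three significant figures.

R ≈ 0.733

Mass balance around the secondary clarifier (neglecting effluent solids): R = X / (X_r − X) = 3180 / (7520 − 3180) = 0.7327.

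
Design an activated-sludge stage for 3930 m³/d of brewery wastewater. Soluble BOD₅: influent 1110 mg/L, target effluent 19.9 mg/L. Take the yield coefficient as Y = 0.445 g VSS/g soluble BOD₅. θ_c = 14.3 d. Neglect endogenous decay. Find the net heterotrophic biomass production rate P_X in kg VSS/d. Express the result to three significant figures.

P_X ≈ 1910 kg VSS/d

With endogenous decay neglected, the observed yield equals the true yield: Y_obs = Y = 0.445 g VSS/g soluble BOD₅.
Substrate removed = Q·(S₀ − S) = 3930 m³/d × (1110 − 19.9) g/m³ = 4.28×10^6 g/d = 4284 kg/d.
P_X = Y_obs · Q(S₀ − S) = 0.4450 × 4284 = 1906 kg VSS/d.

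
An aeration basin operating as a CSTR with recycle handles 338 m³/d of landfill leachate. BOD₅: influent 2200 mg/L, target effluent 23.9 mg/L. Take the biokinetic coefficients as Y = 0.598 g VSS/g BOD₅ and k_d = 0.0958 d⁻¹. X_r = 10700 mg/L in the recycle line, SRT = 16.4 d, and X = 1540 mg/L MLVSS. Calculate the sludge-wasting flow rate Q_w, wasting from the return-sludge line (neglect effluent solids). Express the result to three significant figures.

Steady-state biomass mass balance: V·X·(1 + k_d·θ_c) = Y·Q·(S₀ − S)·θ_c, so V = 0.598 × 338 × (2200 − 23.9) × 16.4 / [1540 × (1 + 0.0958 × 16.4)] = 7.21×10^6 / 3960 = 1822 m³.
Wasting from the return line (neglecting effluent solids): Q_w = V·X / (θ_c·X_r) = 1822 × 1540 / (16.4 × 10700) = 15.99 m³/d.

Q_w ≈ 16.0 m³/d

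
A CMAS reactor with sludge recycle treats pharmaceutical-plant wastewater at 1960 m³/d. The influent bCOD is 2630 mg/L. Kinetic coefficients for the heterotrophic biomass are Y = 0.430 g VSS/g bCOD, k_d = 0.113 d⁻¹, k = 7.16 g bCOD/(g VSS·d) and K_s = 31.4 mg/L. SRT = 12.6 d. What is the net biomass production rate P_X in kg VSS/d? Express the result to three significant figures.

P_X ≈ 914 kg VSS/d

For a completely mixed reactor with recycle the Lawrence–McCarty relation gives S = K_s·(1 + k_d·θ_c) / [θ_c·(Y·k − k_d) − 1] = 31.4 × (1 + 0.113 × 12.6) / [12.6 × (0.430 × 7.16 − 0.113) − 1] = 76.11 / 36.37 = 2.093 mg/L.
Observed yield with endogenous decay: Y_obs = Y / (1 + k_d·θ_c) = 0.430 / (1 + 0.113 × 12.6) = 0.430 / 2.424 = 0.1774 g VSS/g bCOD.
Mass of bCOD removed per day: Q(S₀ − S) = 1960 × 2628 g/m³ = 5151 kg/d.
P_X = Y_obs · Q(S₀ − S) = 0.1774 × 5151 = 913.8 kg VSS/d.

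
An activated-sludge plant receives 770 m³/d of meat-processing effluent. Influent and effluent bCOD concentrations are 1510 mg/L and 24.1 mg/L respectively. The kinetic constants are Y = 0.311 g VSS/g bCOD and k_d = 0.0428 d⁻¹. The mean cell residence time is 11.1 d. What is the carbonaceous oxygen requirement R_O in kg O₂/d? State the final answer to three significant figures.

Correct the yield for decay: Y_obs = Y/(1 + k_d θ_c) = 0.311 / (1 + 0.0428 × 11.1) = 0.311 / 1.475 = 0.2108.
Q·(S₀ − S) = 770 × (1510 − 24.1) × 10⁻³ = 1144 kg/d removed.
P_X = Y_obs·Q·(S₀ − S) = 0.2108 × 1144 = 241.2 kg VSS/d.
R_O = Q·ΔS − 1.42 P_X = 1144 − 342.5 = 801.6 kg O₂/d.

R_O ≈ 802 kg O₂/d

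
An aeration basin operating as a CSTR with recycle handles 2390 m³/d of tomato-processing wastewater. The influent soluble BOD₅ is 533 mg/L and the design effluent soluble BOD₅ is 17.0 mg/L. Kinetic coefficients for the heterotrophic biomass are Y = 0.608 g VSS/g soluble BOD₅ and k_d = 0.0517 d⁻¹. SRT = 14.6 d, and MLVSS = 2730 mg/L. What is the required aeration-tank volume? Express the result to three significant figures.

Rearranging the biomass balance for a CMAS with decay, V = Y·Q·ΔS·θ_c / [X·(1+k_d θ_c)] = 0.608 × 2390 × (533 − 17.0) × 14.6 / [2730 × (1 + 0.0517 × 14.6)] = 1.09×10^7 / 4791 = 2285 m³.

V ≈ 2290 m³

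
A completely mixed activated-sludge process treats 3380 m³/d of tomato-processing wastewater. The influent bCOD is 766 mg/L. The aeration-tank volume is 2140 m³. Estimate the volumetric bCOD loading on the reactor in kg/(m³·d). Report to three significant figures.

Volumetric loading L_v = Q·S₀ / V = 3380 × 766 g/m³ / 2140 m³ = 1210 g/(m³·d) = 1.210 kg bCOD/(m³·d).

L_v ≈ 1.21 kg bCOD/(m³·d)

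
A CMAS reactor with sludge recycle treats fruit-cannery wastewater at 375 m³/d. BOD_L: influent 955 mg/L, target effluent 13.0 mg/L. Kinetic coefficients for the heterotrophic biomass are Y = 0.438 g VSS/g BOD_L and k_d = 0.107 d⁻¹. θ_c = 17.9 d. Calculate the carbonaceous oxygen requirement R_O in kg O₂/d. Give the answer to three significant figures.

R_O ≈ 278 kg O₂/d

Correct the yield for decay: Y_obs = Y/(1 + k_d θ_c) = 0.438 / (1 + 0.107 × 17.9) = 0.438 / 2.915 = 0.1502.
ΔS = 955 − 13.0 = 942.0 mg/L, so the substrate removal rate is 375 × 942.0/1000 = 353.2 kg BOD_L/d.
Net sludge production P_X = 0.1502 × 353.2 = 53.07 kg VSS/d.
R_O = Q·(S₀ − S) − 1.42·P_X = 353.2 − 1.42 × 53.07 = 277.9 kg O₂/d.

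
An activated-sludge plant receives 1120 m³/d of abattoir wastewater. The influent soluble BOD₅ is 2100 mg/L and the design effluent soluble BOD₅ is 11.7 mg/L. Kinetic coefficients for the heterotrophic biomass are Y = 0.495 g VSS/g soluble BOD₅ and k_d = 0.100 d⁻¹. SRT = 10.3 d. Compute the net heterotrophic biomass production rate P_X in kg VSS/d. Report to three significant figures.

P_X ≈ 570 kg VSS/d

Y_obs = Y / (1 + k_d θ_c) = 0.495 / (1 + 0.100 × 10.3) = 0.495 / 2.030 = 0.2438.
Q·(S₀ − S) = 1120 × (2100 − 11.7) × 10⁻³ = 2339 kg/d removed.
P_X = Y_obs · Q(S₀ − S) = 0.2438 × 2339 = 570.3 kg VSS/d.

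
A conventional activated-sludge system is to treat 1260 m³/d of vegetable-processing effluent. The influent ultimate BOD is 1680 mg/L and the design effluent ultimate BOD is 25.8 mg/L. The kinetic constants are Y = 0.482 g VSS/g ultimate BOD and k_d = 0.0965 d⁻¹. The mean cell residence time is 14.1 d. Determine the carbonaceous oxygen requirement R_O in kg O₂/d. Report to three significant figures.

R_O ≈ 1480 kg O₂/d

Y_obs = Y / (1 + k_d θ_c) = 0.482 / (1 + 0.0965 × 14.1) = 0.482 / 2.361 = 0.2042.
Substrate removed = Q·(S₀ − S) = 1260 m³/d × (1680 − 25.8) g/m³ = 2.08×10^6 g/d = 2084 kg/d.
Biomass synthesised: P_X = Y_obs × 2084 = 425.6 kg VSS/d.
R_O = Q·(S₀ − S) − 1.42·P_X = 2084 − 1.42 × 425.6 = 1480 kg O₂/d.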